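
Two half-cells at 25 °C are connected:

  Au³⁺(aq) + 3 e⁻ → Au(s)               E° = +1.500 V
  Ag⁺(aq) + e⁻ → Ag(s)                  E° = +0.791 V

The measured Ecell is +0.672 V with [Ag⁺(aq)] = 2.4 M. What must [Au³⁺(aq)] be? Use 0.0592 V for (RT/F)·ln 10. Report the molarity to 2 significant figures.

The Au³⁺/Au couple has the larger reduction potential, so it is the cathode: E°cell = +1.500 − (+0.791) = +0.709 V and n = 3.
Rearranging E = E° − (0.0592/n)·log Q gives log Q = 3(+0.709 − (+0.672))/0.0592 = 1.875.
For Au³⁺(aq) + 3 Ag(s) → Au(s) + 3 Ag⁺(aq), the reaction quotient is Q = [Ag⁺(aq)]^3 / [Au³⁺(aq)].
Solving for the unknown gives log [Au³⁺(aq)] = −0.734, so [Au³⁺(aq)] ≈ 0.18 M.

0.18 M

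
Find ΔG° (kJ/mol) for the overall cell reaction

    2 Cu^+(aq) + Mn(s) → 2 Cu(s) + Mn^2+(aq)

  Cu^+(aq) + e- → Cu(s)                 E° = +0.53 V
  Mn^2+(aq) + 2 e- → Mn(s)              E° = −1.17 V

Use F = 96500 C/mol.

−328 kJ/mol

In the reaction as written Cu^+(aq) is reduced, so the Cu⁺/Cu couple is the cathode and Mn²⁺/Mn is the anode.
E°cell = +0.53 − (−1.17) = +1.70 V; balancing electrons gives n = 2.
ΔG° = −nFE°cell = −(2)(96500)(+1.70) J/mol = −328 kJ/mol.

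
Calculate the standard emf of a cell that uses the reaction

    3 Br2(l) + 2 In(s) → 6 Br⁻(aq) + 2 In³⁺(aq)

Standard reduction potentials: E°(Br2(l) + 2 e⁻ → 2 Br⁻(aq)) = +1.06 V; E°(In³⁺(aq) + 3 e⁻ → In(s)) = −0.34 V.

In the reaction as written, Br2(l) is reduced (cathode) and In³⁺(aq) is produced by oxidation at the anode.
E°cell = E°(cathode) − E°(anode) = +1.06 − (−0.34) = +1.40 V.
The positive value indicates the reaction is spontaneous as written.

+1.40 V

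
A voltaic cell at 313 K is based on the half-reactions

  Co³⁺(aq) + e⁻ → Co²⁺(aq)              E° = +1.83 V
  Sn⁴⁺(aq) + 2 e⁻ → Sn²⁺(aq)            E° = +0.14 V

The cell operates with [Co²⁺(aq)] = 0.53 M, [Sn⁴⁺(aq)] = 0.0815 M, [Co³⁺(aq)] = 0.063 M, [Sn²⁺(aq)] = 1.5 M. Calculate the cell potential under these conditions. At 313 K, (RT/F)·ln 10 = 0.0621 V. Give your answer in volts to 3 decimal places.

+1.672 V

The Co³⁺/Co²⁺ couple has the more positive E°, so it is the cathode; Sn⁴⁺/Sn²⁺ is the anode.
E°cell = E°cat − E°an = +1.83 − (+0.14) = +1.69 V; n = 2.
Balancing gives 2 Co³⁺(aq) + Sn²⁺(aq) → 2 Co²⁺(aq) + Sn⁴⁺(aq); hence Q = ([Co²⁺(aq)]^2·[Sn⁴⁺(aq)]) / ([Co³⁺(aq)]^2·[Sn²⁺(aq)]) = 3.85 (log Q = 0.585).
By the Nernst equation, E = +1.69 − (0.0621/2)·(0.585) = +1.672 V.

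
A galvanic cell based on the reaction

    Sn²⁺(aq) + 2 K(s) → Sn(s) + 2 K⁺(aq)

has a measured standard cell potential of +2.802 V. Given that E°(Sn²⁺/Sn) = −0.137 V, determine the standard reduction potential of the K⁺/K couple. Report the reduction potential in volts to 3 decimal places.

−2.939 V

In the reaction as written the Sn²⁺/Sn couple is reduced (cathode) and K⁺/K is oxidized (anode), so E°cell = E°(Sn²⁺/Sn) − E°(K⁺/K).
E°(K⁺/K) = E°(cathode) − E°cell = −0.137 − (+2.802) = −2.939 V.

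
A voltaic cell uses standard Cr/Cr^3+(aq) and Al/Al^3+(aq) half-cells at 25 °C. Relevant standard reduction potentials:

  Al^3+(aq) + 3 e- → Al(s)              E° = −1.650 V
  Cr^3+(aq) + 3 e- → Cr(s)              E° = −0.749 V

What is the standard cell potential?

The Cr³⁺/Cr couple has the higher E°, so Cr ion is reduced (cathode) and Al is oxidized (anode).
E°cell = E°(cathode) − E°(anode) = −0.749 − (−1.650) = +0.901 V.

+0.901 V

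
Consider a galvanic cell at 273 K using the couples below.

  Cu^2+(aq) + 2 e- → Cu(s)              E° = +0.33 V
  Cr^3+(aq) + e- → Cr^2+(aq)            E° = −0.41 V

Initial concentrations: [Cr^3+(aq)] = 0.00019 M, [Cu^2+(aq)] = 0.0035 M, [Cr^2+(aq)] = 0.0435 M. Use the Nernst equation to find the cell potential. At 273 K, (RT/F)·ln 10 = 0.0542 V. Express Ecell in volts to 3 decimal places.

Cu²⁺/Cu is reduced (cathode, E° = +0.33 V) and Cr³⁺/Cr²⁺ is oxidized (anode).
The standard potential is +0.33 − (−0.41) = +0.74 V and the balanced reaction transfers n = 2 electrons.
For the overall reaction Cu^2+(aq) + 2 Cr^2+(aq) → Cu(s) + 2 Cr^3+(aq), Q = [Cr^3+(aq)]^2 / ([Cu^2+(aq)]·[Cr^2+(aq)]^2) = 0.00545, giving log Q = −2.264.
Applying E = E° − (RT ln10/nF)·log Q gives +0.74 − (0.0542/2)(−2.264) = +0.801 V.

+0.801 V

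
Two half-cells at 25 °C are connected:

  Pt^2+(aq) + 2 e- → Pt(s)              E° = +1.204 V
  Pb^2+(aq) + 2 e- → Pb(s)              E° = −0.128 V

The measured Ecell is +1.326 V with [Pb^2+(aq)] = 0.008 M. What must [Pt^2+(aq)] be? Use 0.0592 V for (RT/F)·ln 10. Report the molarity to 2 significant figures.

The Pt²⁺/Pt couple has the larger reduction potential, so it is the cathode: E°cell = +1.204 − (−0.128) = +1.332 V and n = 2.
Rearranging E = E° − (0.0592/n)·log Q gives log Q = 2(+1.332 − (+1.326))/0.0592 = 0.203.
The balanced reaction is Pt^2+(aq) + Pb(s) → Pt(s) + Pb^2+(aq), so Q = [Pb^2+(aq)] / [Pt^2+(aq)].
Substituting the known concentrations and solving, log [Pt^2+(aq)] = −2.300 and [Pt^2+(aq)] = 0.0050 M.

0.0050 M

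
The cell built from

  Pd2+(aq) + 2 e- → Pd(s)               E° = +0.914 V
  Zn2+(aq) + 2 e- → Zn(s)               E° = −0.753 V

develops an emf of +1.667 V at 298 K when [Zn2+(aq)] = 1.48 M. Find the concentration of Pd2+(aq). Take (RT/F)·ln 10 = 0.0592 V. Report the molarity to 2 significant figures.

The Pd²⁺/Pd couple has the larger reduction potential, so it is the cathode: E°cell = +0.914 − (−0.753) = +1.667 V and n = 2.
Rearranging E = E° − (0.0592/n)·log Q gives log Q = 2(+1.667 − (+1.667))/0.0592 = 0.000.
For Pd2+(aq) + Zn(s) → Pd(s) + Zn2+(aq), the reaction quotient is Q = [Zn2+(aq)] / [Pd2+(aq)].
Solving for the unknown gives log [Pd2+(aq)] = 0.170, so [Pd2+(aq)] ≈ 1.5 M.

1.5 M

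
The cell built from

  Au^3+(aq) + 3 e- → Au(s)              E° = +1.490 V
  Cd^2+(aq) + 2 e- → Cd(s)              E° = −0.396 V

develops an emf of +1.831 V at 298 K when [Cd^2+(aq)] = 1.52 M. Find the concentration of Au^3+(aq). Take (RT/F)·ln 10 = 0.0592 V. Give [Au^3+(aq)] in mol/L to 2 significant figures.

0.0031 M

The Au³⁺/Au couple has the larger reduction potential, so it is the cathode: E°cell = +1.490 − (−0.396) = +1.886 V and n = 6.
Since E = E° − (0.0592/n)·log Q, log Q = n(E° − E)/0.0592 = 5.574.
For 2 Au^3+(aq) + 3 Cd(s) → 2 Au(s) + 3 Cd^2+(aq), the reaction quotient is Q = [Cd^2+(aq)]^3 / [Au^3+(aq)]^2.
Substituting the known concentrations and solving, log [Au^3+(aq)] = −2.514 and [Au^3+(aq)] = 0.0031 M.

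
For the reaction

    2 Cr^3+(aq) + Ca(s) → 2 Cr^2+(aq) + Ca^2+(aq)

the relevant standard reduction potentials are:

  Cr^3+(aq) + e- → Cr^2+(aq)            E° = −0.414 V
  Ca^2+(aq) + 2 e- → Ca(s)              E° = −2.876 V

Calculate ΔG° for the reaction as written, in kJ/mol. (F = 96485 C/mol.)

−475 kJ/mol

In the reaction as written Cr^3+(aq) is reduced, so the Cr³⁺/Cr²⁺ couple is the cathode and Ca²⁺/Ca is the anode.
E°cell = −0.414 − (−2.876) = +2.462 V; balancing electrons gives n = 2.
ΔG° = −nFE°cell = −(2)(96485)(+2.462) J/mol = −475 kJ/mol.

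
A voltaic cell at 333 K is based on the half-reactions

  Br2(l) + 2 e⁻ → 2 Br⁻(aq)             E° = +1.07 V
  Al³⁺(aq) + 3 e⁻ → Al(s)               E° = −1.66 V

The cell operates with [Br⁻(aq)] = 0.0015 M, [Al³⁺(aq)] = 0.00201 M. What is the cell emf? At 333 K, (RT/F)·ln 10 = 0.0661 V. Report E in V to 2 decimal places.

+2.98 V

Since E°(Br₂/Br⁻) > E°(Al³⁺/Al), Br₂/Br⁻ serves as the cathode.
E°cell = +1.07 − (−1.66) = +2.73 V, with n = 6 electrons transferred.
The balanced reaction is 3 Br2(l) + 2 Al(s) → 6 Br⁻(aq) + 2 Al³⁺(aq), so Q = [Br⁻(aq)]^6·[Al³⁺(aq)]^2 = 4.6×10^−23 and log Q = −22.337.
Applying E = E° − (RT ln10/nF)·log Q gives +2.73 − (0.0661/6)(−22.337) = +2.98 V.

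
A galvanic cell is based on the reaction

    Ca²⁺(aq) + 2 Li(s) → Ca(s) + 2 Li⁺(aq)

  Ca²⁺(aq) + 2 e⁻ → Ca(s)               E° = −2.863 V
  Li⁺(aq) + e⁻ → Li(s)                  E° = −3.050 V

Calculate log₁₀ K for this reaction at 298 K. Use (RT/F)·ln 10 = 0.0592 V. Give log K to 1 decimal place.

The Ca²⁺/Ca couple is reduced (cathode); E°cell = −2.863 − (−3.050) = +0.187 V with n = 2.
At equilibrium E = 0, so log K = nE°cell / 0.0592 = (2)(+0.187) / 0.0592 = 6.3.

log K = 6.3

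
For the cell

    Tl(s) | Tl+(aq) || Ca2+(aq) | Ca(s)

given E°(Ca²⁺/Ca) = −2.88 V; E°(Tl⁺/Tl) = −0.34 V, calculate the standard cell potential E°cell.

−2.54 V

By convention the left-hand electrode in cell notation is the anode (oxidation) and the right-hand electrode is the cathode (reduction).
E°cell = E°(right) − E°(left) = −2.88 − (−0.34) = −2.54 V.
The negative sign shows that, as written, the cell would require an external voltage to drive the reaction.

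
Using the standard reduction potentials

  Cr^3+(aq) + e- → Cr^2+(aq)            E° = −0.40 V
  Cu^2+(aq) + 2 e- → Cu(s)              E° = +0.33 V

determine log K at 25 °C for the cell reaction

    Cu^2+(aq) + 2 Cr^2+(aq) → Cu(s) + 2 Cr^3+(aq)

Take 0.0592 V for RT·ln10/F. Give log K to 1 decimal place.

The Cu²⁺/Cu couple is reduced (cathode); E°cell = +0.33 − (−0.40) = +0.73 V with n = 2.
At equilibrium E = 0, so log K = nE°cell / 0.0592 = (2)(+0.73) / 0.0592 = 24.7.

log K = 24.7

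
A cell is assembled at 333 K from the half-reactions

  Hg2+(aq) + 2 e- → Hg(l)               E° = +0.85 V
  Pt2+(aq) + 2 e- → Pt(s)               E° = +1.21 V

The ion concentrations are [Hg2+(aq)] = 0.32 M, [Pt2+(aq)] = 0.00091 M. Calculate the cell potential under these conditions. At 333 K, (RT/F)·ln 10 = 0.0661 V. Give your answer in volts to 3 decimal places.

Since E°(Pt²⁺/Pt) > E°(Hg²⁺/Hg), Pt²⁺/Pt serves as the cathode.
E°cell = +1.21 − (+0.85) = +0.36 V, with n = 2 electrons transferred.
The balanced reaction is Pt2+(aq) + Hg(l) → Pt(s) + Hg2+(aq), so Q = [Hg2+(aq)] / [Pt2+(aq)] = 352 and log Q = 2.546.
Applying E = E° − (RT ln10/nF)·log Q gives +0.36 − (0.0661/2)(2.546) = +0.276 V.

+0.276 V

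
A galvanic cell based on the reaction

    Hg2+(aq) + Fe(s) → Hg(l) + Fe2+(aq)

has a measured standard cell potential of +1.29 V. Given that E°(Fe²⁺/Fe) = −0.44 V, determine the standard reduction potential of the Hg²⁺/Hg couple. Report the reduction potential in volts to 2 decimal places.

+0.85 V

In the reaction as written the Hg²⁺/Hg couple is reduced (cathode) and Fe²⁺/Fe is oxidized (anode), so E°cell = E°(Hg²⁺/Hg) − E°(Fe²⁺/Fe).
E°(Hg²⁺/Hg) = E°cell + E°(anode) = +1.29 + (−0.44) = +0.85 V.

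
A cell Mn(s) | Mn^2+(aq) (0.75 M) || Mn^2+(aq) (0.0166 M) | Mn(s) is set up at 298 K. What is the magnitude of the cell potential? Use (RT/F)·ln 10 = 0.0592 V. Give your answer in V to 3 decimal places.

For a concentration cell E°cell = 0, since both electrodes use the same couple.
The compartment with the higher Mn^2+(aq) concentration (0.75 M) acts as the cathode; ions are reduced there and produced at the dilute (0.0166 M) anode.
With n = 2, Ecell = −(0.0592/2)·log([dilute]/[conc]) = −(0.0592/2)·log(0.0166/0.75) = +0.049 V.

0.049 V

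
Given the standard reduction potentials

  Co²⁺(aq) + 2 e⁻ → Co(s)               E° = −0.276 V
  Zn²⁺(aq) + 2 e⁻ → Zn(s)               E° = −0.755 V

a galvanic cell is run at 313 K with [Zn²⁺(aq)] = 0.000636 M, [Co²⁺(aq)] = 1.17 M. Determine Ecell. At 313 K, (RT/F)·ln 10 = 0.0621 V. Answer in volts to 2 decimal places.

+0.58 V

The Co²⁺/Co couple has the more positive E°, so it is the cathode; Zn²⁺/Zn is the anode.
E°cell = −0.276 − (−0.755) = +0.479 V, with n = 2 electrons transferred.
Balancing gives Co²⁺(aq) + Zn(s) → Co(s) + Zn²⁺(aq); hence Q = [Zn²⁺(aq)] / [Co²⁺(aq)] = 0.000544 (log Q = −3.265).
By the Nernst equation, E = +0.479 − (0.0621/2)·(−3.265) = +0.58 V.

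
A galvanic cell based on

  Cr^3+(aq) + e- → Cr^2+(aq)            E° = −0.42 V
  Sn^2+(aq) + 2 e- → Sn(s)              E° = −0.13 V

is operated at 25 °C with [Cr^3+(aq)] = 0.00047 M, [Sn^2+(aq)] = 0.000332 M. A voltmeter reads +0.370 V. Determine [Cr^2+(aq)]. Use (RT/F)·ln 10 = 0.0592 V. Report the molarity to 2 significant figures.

The Sn²⁺/Sn couple has the larger reduction potential, so it is the cathode: E°cell = −0.13 − (−0.42) = +0.29 V and n = 2.
Since E = E° − (0.0592/n)·log Q, log Q = n(E° − E)/0.0592 = −2.703.
The balanced reaction is Sn^2+(aq) + 2 Cr^2+(aq) → Sn(s) + 2 Cr^3+(aq), so Q = [Cr^3+(aq)]^2 / ([Sn^2+(aq)]·[Cr^2+(aq)]^2).
Solving for the unknown gives log [Cr^2+(aq)] = −0.237, so [Cr^2+(aq)] ≈ 0.58 M.

0.58 M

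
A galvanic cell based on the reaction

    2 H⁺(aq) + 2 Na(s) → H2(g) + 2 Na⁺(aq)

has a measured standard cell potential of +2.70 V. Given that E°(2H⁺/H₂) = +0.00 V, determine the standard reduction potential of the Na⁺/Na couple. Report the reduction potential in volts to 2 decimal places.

In the reaction as written the 2H⁺/H₂ couple is reduced (cathode) and Na⁺/Na is oxidized (anode), so E°cell = E°(2H⁺/H₂) − E°(Na⁺/Na).
E°(Na⁺/Na) = E°(cathode) − E°cell = +0.00 − (+2.70) = −2.70 V.

−2.70 V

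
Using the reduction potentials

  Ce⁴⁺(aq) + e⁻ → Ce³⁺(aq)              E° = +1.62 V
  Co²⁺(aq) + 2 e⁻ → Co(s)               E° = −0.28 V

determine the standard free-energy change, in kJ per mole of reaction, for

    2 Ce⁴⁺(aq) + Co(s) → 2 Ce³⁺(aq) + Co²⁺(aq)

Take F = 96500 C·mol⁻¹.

−367 kJ/mol

In the reaction as written Ce⁴⁺(aq) is reduced, so the Ce⁴⁺/Ce³⁺ couple is the cathode and Co²⁺/Co is the anode.
E°cell = +1.62 − (−0.28) = +1.90 V; balancing electrons gives n = 2.
ΔG° = −nFE°cell = −(2)(96500)(+1.90) J/mol = −367 kJ/mol.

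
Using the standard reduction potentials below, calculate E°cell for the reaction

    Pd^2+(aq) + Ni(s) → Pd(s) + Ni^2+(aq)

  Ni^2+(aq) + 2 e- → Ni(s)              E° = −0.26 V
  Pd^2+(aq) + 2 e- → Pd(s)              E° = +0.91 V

In the reaction as written, Pd^2+(aq) is reduced (cathode) and Ni^2+(aq) is produced by oxidation at the anode.
E°cell = E°(cathode) − E°(anode) = +0.91 − (−0.26) = +1.17 V.

+1.17 V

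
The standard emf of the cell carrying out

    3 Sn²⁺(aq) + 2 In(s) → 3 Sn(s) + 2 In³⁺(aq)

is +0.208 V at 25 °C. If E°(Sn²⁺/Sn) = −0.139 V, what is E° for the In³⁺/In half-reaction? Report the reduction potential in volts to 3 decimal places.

In the reaction as written the Sn²⁺/Sn couple is reduced (cathode) and In³⁺/In is oxidized (anode), so E°cell = E°(Sn²⁺/Sn) − E°(In³⁺/In).
E°(In³⁺/In) = E°(cathode) − E°cell = −0.139 − (+0.208) = −0.347 V.

−0.347 V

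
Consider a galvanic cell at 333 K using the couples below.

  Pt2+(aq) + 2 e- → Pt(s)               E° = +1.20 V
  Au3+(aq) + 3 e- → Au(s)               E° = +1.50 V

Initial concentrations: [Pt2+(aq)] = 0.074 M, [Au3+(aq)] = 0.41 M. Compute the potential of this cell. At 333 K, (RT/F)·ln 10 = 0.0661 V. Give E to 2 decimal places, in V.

+0.33 V

Au³⁺/Au is reduced (cathode, E° = +1.50 V) and Pt²⁺/Pt is oxidized (anode).
E°cell = E°cat − E°an = +1.50 − (+1.20) = +0.30 V; n = 6.
Balancing gives 2 Au3+(aq) + 3 Pt(s) → 2 Au(s) + 3 Pt2+(aq); hence Q = [Pt2+(aq)]^3 / [Au3+(aq)]^2 = 0.00241 (log Q = −2.618).
By the Nernst equation, E = +0.30 − (0.0661/6)·(−2.618) = +0.33 V.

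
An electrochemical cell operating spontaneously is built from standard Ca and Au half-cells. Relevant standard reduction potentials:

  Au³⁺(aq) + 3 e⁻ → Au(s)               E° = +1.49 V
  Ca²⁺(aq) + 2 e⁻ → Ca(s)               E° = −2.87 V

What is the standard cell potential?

The Au³⁺/Au couple has the higher E°, so Au ion is reduced (cathode) and Ca is oxidized (anode).
E°cell = E°(cathode) − E°(anode) = +1.49 − (−2.87) = +4.36 V.

+4.36 V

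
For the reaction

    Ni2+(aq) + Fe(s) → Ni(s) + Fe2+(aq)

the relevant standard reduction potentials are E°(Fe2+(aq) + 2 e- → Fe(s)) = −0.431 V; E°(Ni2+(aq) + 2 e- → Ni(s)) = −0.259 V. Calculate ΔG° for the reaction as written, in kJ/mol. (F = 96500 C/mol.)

In the reaction as written Ni2+(aq) is reduced, so the Ni²⁺/Ni couple is the cathode and Fe²⁺/Fe is the anode.
E°cell = −0.259 − (−0.431) = +0.172 V; balancing electrons gives n = 2.
ΔG° = −nFE°cell = −(2)(96500)(+0.172) J/mol = −33.2 kJ/mol.

−33.2 kJ/mol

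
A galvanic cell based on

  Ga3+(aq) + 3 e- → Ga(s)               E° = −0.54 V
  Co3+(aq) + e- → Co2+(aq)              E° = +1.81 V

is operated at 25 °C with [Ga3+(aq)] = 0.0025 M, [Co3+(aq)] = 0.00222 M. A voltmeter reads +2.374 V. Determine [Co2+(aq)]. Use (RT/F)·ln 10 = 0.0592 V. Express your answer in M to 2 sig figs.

0.0064 M

Co³⁺/Co²⁺ is the cathode (higher E°); E°cell = +1.81 − (−0.54) = +2.35 V with n = 3.
Since E = E° − (0.0592/n)·log Q, log Q = n(E° − E)/0.0592 = −1.216.
For 3 Co3+(aq) + Ga(s) → 3 Co2+(aq) + Ga3+(aq), the reaction quotient is Q = ([Co2+(aq)]^3·[Ga3+(aq)]) / [Co3+(aq)]^3.
Isolating [Co2+(aq)] in Q = 10^{−1.216} yields log [Co2+(aq)] = −2.192, i.e. 0.0064 M.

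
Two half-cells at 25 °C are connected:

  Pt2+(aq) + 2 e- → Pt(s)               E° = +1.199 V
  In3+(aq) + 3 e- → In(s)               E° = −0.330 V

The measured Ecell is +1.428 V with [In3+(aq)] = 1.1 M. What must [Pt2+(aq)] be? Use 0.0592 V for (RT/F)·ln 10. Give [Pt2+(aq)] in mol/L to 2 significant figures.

0.00041 M

The Pt²⁺/Pt couple has the larger reduction potential, so it is the cathode: E°cell = +1.199 − (−0.330) = +1.529 V and n = 6.
Since E = E° − (0.0592/n)·log Q, log Q = n(E° − E)/0.0592 = 10.236.
Balancing electrons gives 3 Pt2+(aq) + 2 In(s) → 3 Pt(s) + 2 In3+(aq); thus Q = [In3+(aq)]^2 / [Pt2+(aq)]^3.
Substituting the known concentrations and solving, log [Pt2+(aq)] = −3.384 and [Pt2+(aq)] = 0.00041 M.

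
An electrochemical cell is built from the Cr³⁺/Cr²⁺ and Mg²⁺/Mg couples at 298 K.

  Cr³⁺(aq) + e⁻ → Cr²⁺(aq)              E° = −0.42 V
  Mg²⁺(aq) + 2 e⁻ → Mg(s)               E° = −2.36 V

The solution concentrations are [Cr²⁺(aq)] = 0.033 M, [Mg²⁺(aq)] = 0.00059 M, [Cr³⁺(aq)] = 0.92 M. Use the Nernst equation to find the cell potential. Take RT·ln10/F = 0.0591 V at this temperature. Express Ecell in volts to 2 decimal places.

+2.12 V

Since E°(Cr³⁺/Cr²⁺) > E°(Mg²⁺/Mg), Cr³⁺/Cr²⁺ serves as the cathode.
E°cell = E°cat − E°an = −0.42 − (−2.36) = +1.94 V; n = 2.
For the overall reaction 2 Cr³⁺(aq) + Mg(s) → 2 Cr²⁺(aq) + Mg²⁺(aq), Q = ([Cr²⁺(aq)]^2·[Mg²⁺(aq)]) / [Cr³⁺(aq)]^2 = 7.59×10^−7, giving log Q = −6.120.
By the Nernst equation, E = +1.94 − (0.0591/2)·(−6.120) = +2.12 V.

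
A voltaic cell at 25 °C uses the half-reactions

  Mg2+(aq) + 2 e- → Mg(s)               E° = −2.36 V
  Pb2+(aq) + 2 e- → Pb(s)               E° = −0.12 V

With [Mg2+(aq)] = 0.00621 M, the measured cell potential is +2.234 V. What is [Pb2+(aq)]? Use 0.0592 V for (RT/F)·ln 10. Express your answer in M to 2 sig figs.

0.0039 M

With Pb²⁺/Pb at the cathode and Mg²⁺/Mg at the anode, E°cell = −0.12 − (−2.36) = +2.24 V (n = 2).
Rearranging E = E° − (0.0592/n)·log Q gives log Q = 2(+2.24 − (+2.234))/0.0592 = 0.203.
Balancing electrons gives Pb2+(aq) + Mg(s) → Pb(s) + Mg2+(aq); thus Q = [Mg2+(aq)] / [Pb2+(aq)].
Substituting the known concentrations and solving, log [Pb2+(aq)] = −2.410 and [Pb2+(aq)] = 0.0039 M.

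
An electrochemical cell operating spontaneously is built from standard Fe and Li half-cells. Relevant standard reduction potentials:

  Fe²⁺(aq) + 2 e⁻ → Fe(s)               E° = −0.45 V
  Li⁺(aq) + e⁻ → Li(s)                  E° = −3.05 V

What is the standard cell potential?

Of the two couples in this cell, the one with the more positive reduction potential is reduced at the cathode: here that is Fe²⁺/Fe (−0.45 V); Li⁺/Li (−3.05 V) is the anode.
E°cell = E°(cathode) − E°(anode) = −0.45 − (−3.05) = +2.60 V.

+2.60 V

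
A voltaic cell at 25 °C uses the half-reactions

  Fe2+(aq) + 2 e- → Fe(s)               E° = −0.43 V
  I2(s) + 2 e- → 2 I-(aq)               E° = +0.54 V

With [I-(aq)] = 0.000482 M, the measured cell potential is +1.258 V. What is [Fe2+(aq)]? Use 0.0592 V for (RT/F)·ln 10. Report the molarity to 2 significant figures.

0.00080 M

With I₂/I⁻ at the cathode and Fe²⁺/Fe at the anode, E°cell = +0.54 − (−0.43) = +0.97 V (n = 2).
From the Nernst equation, log Q = n(E° − E)/0.0592 = 2·(+0.97 − (+1.258))/0.0592 = −9.730.
Balancing electrons gives I2(s) + Fe(s) → 2 I-(aq) + Fe2+(aq); thus Q = [I-(aq)]^2·[Fe2+(aq)].
Isolating [Fe2+(aq)] in Q = 10^{−9.730} yields log [Fe2+(aq)] = −3.096, i.e. 0.00080 M.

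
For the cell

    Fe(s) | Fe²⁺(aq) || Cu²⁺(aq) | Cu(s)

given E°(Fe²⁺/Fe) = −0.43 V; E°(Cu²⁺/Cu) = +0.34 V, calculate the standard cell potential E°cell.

+0.77 V

By convention the left-hand electrode in cell notation is the anode (oxidation) and the right-hand electrode is the cathode (reduction).
E°cell = E°(right) − E°(left) = +0.34 − (−0.43) = +0.77 V.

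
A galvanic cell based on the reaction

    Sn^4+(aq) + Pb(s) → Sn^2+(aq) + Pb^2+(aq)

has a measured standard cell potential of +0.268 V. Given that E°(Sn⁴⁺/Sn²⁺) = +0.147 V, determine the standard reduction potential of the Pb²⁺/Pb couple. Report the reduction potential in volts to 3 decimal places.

In the reaction as written the Sn⁴⁺/Sn²⁺ couple is reduced (cathode) and Pb²⁺/Pb is oxidized (anode), so E°cell = E°(Sn⁴⁺/Sn²⁺) − E°(Pb²⁺/Pb).
E°(Pb²⁺/Pb) = E°(cathode) − E°cell = +0.147 − (+0.268) = −0.121 V.

−0.121 V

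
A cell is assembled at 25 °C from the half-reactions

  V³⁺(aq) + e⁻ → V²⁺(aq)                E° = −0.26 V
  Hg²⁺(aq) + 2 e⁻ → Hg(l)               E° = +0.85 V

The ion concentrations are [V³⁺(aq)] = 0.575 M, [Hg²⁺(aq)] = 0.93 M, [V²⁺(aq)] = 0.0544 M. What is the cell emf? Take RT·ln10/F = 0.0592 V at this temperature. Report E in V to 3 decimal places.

+1.048 V

Hg²⁺/Hg is reduced (cathode, E° = +0.85 V) and V³⁺/V²⁺ is oxidized (anode).
E°cell = E°cat − E°an = +0.85 − (−0.26) = +1.11 V; n = 2.
Balancing gives Hg²⁺(aq) + 2 V²⁺(aq) → Hg(l) + 2 V³⁺(aq); hence Q = [V³⁺(aq)]^2 / ([Hg²⁺(aq)]·[V²⁺(aq)]^2) = 120 (log Q = 2.080).
E = E° − (0.0592/n)·log Q = +1.11 − (0.0592/2)(2.080) = +1.048 V.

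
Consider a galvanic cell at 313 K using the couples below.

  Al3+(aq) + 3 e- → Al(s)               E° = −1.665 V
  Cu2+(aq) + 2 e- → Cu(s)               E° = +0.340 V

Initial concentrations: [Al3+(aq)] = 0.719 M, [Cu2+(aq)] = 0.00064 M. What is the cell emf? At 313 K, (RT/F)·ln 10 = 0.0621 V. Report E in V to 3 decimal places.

+1.909 V

Cu²⁺/Cu is reduced (cathode, E° = +0.340 V) and Al³⁺/Al is oxidized (anode).
E°cell = +0.340 − (−1.665) = +2.005 V, with n = 6 electrons transferred.
Balancing gives 3 Cu2+(aq) + 2 Al(s) → 3 Cu(s) + 2 Al3+(aq); hence Q = [Al3+(aq)]^2 / [Cu2+(aq)]^3 = 1.97×10^9 (log Q = 9.295).
E = E° − (0.0621/n)·log Q = +2.005 − (0.0621/6)(9.295) = +1.909 V.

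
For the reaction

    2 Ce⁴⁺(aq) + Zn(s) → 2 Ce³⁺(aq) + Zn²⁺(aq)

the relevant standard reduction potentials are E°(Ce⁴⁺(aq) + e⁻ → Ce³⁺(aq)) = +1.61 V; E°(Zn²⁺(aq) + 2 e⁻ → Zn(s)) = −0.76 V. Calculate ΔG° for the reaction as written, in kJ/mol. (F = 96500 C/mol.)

In the reaction as written Ce⁴⁺(aq) is reduced, so the Ce⁴⁺/Ce³⁺ couple is the cathode and Zn²⁺/Zn is the anode.
E°cell = +1.61 − (−0.76) = +2.37 V; balancing electrons gives n = 2.
ΔG° = −nFE°cell = −(2)(96500)(+2.37) J/mol = −457 kJ/mol.

−457 kJ/mol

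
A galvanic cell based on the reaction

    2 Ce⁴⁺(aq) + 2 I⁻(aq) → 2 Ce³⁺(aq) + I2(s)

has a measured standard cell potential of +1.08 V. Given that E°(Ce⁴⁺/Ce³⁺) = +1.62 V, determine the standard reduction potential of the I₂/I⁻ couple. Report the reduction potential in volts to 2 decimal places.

In the reaction as written the Ce⁴⁺/Ce³⁺ couple is reduced (cathode) and I₂/I⁻ is oxidized (anode), so E°cell = E°(Ce⁴⁺/Ce³⁺) − E°(I₂/I⁻).
E°(I₂/I⁻) = E°(cathode) − E°cell = +1.62 − (+1.08) = +0.54 V.

+0.54 V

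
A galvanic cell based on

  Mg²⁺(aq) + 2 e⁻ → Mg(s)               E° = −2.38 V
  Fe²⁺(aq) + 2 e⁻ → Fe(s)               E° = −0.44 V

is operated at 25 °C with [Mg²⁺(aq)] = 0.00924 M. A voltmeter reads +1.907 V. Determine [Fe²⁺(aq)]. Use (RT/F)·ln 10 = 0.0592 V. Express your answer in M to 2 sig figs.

0.00071 M

The Fe²⁺/Fe couple has the larger reduction potential, so it is the cathode: E°cell = −0.44 − (−2.38) = +1.94 V and n = 2.
From the Nernst equation, log Q = n(E° − E)/0.0592 = 2·(+1.94 − (+1.907))/0.0592 = 1.115.
The balanced reaction is Fe²⁺(aq) + Mg(s) → Fe(s) + Mg²⁺(aq), so Q = [Mg²⁺(aq)] / [Fe²⁺(aq)].
Isolating [Fe²⁺(aq)] in Q = 10^{1.115} yields log [Fe²⁺(aq)] = −3.149, i.e. 0.00071 M.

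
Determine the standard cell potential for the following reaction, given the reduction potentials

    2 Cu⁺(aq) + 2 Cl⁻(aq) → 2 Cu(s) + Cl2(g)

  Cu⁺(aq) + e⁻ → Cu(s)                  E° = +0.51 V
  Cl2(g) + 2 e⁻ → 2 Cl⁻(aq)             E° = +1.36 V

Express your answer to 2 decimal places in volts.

−0.85 V

Cu⁺(aq) gains electrons, so the Cu⁺/Cu couple is the cathode; the Cl₂/Cl⁻ couple is the anode.
E°cell = E°(cathode) − E°(anode) = +0.51 − (+1.36) = −0.85 V.
The negative E°cell means the reaction is non-spontaneous in the direction written.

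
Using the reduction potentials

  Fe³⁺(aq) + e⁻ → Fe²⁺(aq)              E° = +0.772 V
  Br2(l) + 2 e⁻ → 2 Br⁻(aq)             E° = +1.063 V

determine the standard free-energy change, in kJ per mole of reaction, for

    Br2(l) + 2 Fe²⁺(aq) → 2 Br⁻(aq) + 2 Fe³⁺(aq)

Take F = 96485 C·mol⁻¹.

In the reaction as written Br2(l) is reduced, so the Br₂/Br⁻ couple is the cathode and Fe³⁺/Fe²⁺ is the anode.
E°cell = +1.063 − (+0.772) = +0.291 V; balancing electrons gives n = 2.
ΔG° = −nFE°cell = −(2)(96485)(+0.291) J/mol = −56.2 kJ/mol.

−56.2 kJ/mol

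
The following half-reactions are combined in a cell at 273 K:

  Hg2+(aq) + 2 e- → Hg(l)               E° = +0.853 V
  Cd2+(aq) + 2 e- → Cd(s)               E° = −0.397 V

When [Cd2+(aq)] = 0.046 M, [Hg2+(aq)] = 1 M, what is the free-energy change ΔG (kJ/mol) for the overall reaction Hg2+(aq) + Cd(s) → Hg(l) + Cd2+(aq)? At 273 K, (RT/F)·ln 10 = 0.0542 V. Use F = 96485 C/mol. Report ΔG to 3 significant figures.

With Hg²⁺/Hg reduced at the cathode, E°cell = +0.853 − (−0.397) = +1.250 V and n = 2.
The reaction quotient is [Cd2+(aq)] / [Hg2+(aq)] = 0.046; by Nernst, E = +1.250 − (0.0542/2)(−1.337) = +1.2862 V.
Finally ΔG = −nFE = −(2)(96485 C/mol)(+1.2862 V) = −248 kJ/mol.

−248 kJ/mol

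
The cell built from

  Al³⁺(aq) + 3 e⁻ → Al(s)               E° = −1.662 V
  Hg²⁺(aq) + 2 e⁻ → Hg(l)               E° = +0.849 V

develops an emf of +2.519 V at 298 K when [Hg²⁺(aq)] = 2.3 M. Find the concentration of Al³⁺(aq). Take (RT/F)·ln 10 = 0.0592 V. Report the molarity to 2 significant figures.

Hg²⁺/Hg is the cathode (higher E°); E°cell = +0.849 − (−1.662) = +2.511 V with n = 6.
From the Nernst equation, log Q = n(E° − E)/0.0592 = 6·(+2.511 − (+2.519))/0.0592 = −0.811.
The balanced reaction is 3 Hg²⁺(aq) + 2 Al(s) → 3 Hg(l) + 2 Al³⁺(aq), so Q = [Al³⁺(aq)]^2 / [Hg²⁺(aq)]^3.
Substituting the known concentrations and solving, log [Al³⁺(aq)] = 0.137 and [Al³⁺(aq)] = 1.4 M.

1.4 M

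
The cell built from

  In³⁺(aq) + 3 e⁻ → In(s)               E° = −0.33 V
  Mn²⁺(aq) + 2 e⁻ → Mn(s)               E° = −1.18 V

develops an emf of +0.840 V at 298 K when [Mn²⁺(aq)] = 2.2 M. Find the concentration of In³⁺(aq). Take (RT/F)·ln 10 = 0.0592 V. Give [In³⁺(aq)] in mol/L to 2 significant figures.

In³⁺/In is the cathode (higher E°); E°cell = −0.33 − (−1.18) = +0.85 V with n = 6.
Rearranging E = E° − (0.0592/n)·log Q gives log Q = 6(+0.85 − (+0.840))/0.0592 = 1.014.
The balanced reaction is 2 In³⁺(aq) + 3 Mn(s) → 2 In(s) + 3 Mn²⁺(aq), so Q = [Mn²⁺(aq)]^3 / [In³⁺(aq)]^2.
Isolating [In³⁺(aq)] in Q = 10^{1.014} yields log [In³⁺(aq)] = 0.007, i.e. 1.0 M.

1.0 M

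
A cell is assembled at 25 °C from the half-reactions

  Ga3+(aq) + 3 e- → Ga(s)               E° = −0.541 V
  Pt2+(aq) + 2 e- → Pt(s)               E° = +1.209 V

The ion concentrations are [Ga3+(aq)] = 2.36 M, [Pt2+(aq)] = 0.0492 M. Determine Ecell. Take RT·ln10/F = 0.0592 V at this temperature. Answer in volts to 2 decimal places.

+1.70 V

The Pt²⁺/Pt couple has the more positive E°, so it is the cathode; Ga³⁺/Ga is the anode.
E°cell = E°cat − E°an = +1.209 − (−0.541) = +1.750 V; n = 6.
The balanced reaction is 3 Pt2+(aq) + 2 Ga(s) → 3 Pt(s) + 2 Ga3+(aq), so Q = [Ga3+(aq)]^2 / [Pt2+(aq)]^3 = 4.68×10^4 and log Q = 4.670.
By the Nernst equation, E = +1.750 − (0.0592/6)·(4.670) = +1.70 V.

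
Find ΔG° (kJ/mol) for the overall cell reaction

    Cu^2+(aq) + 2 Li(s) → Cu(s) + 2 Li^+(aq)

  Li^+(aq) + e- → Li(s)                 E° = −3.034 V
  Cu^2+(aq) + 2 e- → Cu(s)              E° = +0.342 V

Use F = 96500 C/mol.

−652 kJ/mol

In the reaction as written Cu^2+(aq) is reduced, so the Cu²⁺/Cu couple is the cathode and Li⁺/Li is the anode.
E°cell = +0.342 − (−3.034) = +3.376 V; balancing electrons gives n = 2.
ΔG° = −nFE°cell = −(2)(96500)(+3.376) J/mol = −652 kJ/mol.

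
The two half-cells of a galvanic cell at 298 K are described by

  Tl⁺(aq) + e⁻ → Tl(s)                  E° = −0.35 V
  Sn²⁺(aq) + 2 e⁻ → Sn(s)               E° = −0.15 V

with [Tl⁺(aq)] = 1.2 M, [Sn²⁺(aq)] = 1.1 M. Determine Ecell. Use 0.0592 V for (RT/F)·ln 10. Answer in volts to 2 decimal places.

The Sn²⁺/Sn couple has the more positive E°, so it is the cathode; Tl⁺/Tl is the anode.
E°cell = −0.15 − (−0.35) = +0.20 V, with n = 2 electrons transferred.
Balancing gives Sn²⁺(aq) + 2 Tl(s) → Sn(s) + 2 Tl⁺(aq); hence Q = [Tl⁺(aq)]^2 / [Sn²⁺(aq)] = 1.31 (log Q = 0.117).
By the Nernst equation, E = +0.20 − (0.0592/2)·(0.117) = +0.20 V.

+0.20 V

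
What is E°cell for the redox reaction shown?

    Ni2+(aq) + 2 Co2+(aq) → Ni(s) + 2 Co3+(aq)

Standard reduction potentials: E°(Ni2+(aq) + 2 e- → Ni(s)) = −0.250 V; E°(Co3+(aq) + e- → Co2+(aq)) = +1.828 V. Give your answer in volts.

Ni2+(aq) gains electrons, so the Ni²⁺/Ni couple is the cathode; the Co³⁺/Co²⁺ couple is the anode.
E°cell = E°(cathode) − E°(anode) = −0.250 − (+1.828) = −2.078 V.

−2.078 V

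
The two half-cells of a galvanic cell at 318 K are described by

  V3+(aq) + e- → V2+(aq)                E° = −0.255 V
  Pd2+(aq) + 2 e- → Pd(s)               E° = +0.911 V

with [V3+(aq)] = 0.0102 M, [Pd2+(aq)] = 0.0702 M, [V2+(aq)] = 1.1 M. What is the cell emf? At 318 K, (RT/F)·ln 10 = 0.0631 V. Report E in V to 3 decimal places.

+1.258 V

Pd²⁺/Pd is reduced (cathode, E° = +0.911 V) and V³⁺/V²⁺ is oxidized (anode).
E°cell = E°cat − E°an = +0.911 − (−0.255) = +1.166 V; n = 2.
The balanced reaction is Pd2+(aq) + 2 V2+(aq) → Pd(s) + 2 V3+(aq), so Q = [V3+(aq)]^2 / ([Pd2+(aq)]·[V2+(aq)]^2) = 0.00122 and log Q = −2.912.
E = E° − (0.0631/n)·log Q = +1.166 − (0.0631/2)(−2.912) = +1.258 V.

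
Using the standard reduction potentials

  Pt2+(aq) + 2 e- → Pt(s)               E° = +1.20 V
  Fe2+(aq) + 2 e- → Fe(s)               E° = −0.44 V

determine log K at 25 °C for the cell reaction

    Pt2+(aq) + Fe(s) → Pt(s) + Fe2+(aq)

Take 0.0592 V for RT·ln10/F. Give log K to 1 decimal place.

log K = 55.4

The Pt²⁺/Pt couple is reduced (cathode); E°cell = +1.20 − (−0.44) = +1.64 V with n = 2.
At equilibrium E = 0, so log K = nE°cell / 0.0592 = (2)(+1.64) / 0.0592 = 55.4.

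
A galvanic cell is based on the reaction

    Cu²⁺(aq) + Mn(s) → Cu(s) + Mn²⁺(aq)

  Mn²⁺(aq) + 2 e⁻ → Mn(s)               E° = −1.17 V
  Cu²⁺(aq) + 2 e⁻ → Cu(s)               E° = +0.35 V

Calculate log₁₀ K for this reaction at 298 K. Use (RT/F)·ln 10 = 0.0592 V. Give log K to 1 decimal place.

The Cu²⁺/Cu couple is reduced (cathode); E°cell = +0.35 − (−1.17) = +1.52 V with n = 2.
At equilibrium E = 0, so log K = nE°cell / 0.0592 = (2)(+1.52) / 0.0592 = 51.4.

log K = 51.4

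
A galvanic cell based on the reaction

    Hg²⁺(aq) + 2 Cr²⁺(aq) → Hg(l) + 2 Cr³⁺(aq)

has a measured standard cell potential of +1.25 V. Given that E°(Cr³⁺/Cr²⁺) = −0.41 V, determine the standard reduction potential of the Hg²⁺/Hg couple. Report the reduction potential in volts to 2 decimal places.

In the reaction as written the Hg²⁺/Hg couple is reduced (cathode) and Cr³⁺/Cr²⁺ is oxidized (anode), so E°cell = E°(Hg²⁺/Hg) − E°(Cr³⁺/Cr²⁺).
E°(Hg²⁺/Hg) = E°cell + E°(anode) = +1.25 + (−0.41) = +0.84 V.

+0.84 V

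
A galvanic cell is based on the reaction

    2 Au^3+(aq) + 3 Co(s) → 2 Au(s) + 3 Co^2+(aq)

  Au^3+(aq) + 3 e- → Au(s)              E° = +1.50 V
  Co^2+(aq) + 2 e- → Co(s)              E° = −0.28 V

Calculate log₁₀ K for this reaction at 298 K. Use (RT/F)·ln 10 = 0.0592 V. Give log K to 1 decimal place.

log K = 180.4

The Au³⁺/Au couple is reduced (cathode); E°cell = +1.50 − (−0.28) = +1.78 V with n = 6.
At equilibrium E = 0, so log K = nE°cell / 0.0592 = (6)(+1.78) / 0.0592 = 180.4.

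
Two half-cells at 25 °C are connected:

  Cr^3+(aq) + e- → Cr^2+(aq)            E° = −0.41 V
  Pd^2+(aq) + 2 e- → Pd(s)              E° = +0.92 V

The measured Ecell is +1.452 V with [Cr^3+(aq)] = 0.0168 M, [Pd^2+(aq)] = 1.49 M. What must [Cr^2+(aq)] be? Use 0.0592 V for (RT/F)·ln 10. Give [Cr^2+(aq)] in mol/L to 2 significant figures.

The Pd²⁺/Pd couple has the larger reduction potential, so it is the cathode: E°cell = +0.92 − (−0.41) = +1.33 V and n = 2.
Since E = E° − (0.0592/n)·log Q, log Q = n(E° − E)/0.0592 = −4.122.
The balanced reaction is Pd^2+(aq) + 2 Cr^2+(aq) → Pd(s) + 2 Cr^3+(aq), so Q = [Cr^3+(aq)]^2 / ([Pd^2+(aq)]·[Cr^2+(aq)]^2).
Solving for the unknown gives log [Cr^2+(aq)] = 0.200, so [Cr^2+(aq)] ≈ 1.6 M.

1.6 M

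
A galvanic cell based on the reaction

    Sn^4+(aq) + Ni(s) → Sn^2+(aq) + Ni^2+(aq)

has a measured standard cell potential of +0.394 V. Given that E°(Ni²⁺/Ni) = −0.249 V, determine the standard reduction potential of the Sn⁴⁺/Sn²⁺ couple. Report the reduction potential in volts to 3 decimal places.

+0.145 V

In the reaction as written the Sn⁴⁺/Sn²⁺ couple is reduced (cathode) and Ni²⁺/Ni is oxidized (anode), so E°cell = E°(Sn⁴⁺/Sn²⁺) − E°(Ni²⁺/Ni).
E°(Sn⁴⁺/Sn²⁺) = E°cell + E°(anode) = +0.394 + (−0.249) = +0.145 V.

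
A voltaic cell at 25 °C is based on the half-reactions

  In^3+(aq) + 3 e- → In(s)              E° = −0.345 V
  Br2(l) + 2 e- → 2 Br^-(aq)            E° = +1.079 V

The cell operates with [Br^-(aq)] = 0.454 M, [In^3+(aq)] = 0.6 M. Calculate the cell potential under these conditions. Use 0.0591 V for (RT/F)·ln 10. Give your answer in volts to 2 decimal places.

+1.45 V

Since E°(Br₂/Br⁻) > E°(In³⁺/In), Br₂/Br⁻ serves as the cathode.
The standard potential is +1.079 − (−0.345) = +1.424 V and the balanced reaction transfers n = 6 electrons.
Balancing gives 3 Br2(l) + 2 In(s) → 6 Br^-(aq) + 2 In^3+(aq); hence Q = [Br^-(aq)]^6·[In^3+(aq)]^2 = 0.00315 (log Q = −2.501).
E = E° − (0.0591/n)·log Q = +1.424 − (0.0591/6)(−2.501) = +1.45 V.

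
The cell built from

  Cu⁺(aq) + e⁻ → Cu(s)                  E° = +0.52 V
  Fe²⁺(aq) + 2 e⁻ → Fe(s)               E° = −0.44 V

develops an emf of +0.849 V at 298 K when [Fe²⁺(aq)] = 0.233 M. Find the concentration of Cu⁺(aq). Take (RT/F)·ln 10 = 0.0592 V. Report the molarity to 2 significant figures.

0.0064 M

The Cu⁺/Cu couple has the larger reduction potential, so it is the cathode: E°cell = +0.52 − (−0.44) = +0.96 V and n = 2.
Since E = E° − (0.0592/n)·log Q, log Q = n(E° − E)/0.0592 = 3.750.
The balanced reaction is 2 Cu⁺(aq) + Fe(s) → 2 Cu(s) + Fe²⁺(aq), so Q = [Fe²⁺(aq)] / [Cu⁺(aq)]^2.
Solving for the unknown gives log [Cu⁺(aq)] = −2.191, so [Cu⁺(aq)] ≈ 0.0064 M.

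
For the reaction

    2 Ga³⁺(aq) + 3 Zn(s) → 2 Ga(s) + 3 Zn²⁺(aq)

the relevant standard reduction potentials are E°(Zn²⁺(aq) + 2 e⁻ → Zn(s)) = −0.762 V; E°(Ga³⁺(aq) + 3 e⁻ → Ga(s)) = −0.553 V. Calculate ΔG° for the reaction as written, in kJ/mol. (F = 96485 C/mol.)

−121 kJ/mol

In the reaction as written Ga³⁺(aq) is reduced, so the Ga³⁺/Ga couple is the cathode and Zn²⁺/Zn is the anode.
E°cell = −0.553 − (−0.762) = +0.209 V; balancing electrons gives n = 6.
ΔG° = −nFE°cell = −(6)(96485)(+0.209) J/mol = −121 kJ/mol.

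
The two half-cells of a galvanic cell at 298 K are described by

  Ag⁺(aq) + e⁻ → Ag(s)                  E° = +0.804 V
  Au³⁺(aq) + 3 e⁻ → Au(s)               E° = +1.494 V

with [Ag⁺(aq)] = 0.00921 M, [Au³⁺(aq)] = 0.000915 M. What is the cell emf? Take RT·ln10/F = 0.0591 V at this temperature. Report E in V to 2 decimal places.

The Au³⁺/Au couple has the more positive E°, so it is the cathode; Ag⁺/Ag is the anode.
E°cell = +1.494 − (+0.804) = +0.690 V, with n = 3 electrons transferred.
The balanced reaction is Au³⁺(aq) + 3 Ag(s) → Au(s) + 3 Ag⁺(aq), so Q = [Ag⁺(aq)]^3 / [Au³⁺(aq)] = 0.000854 and log Q = −3.069.
E = E° − (0.0591/n)·log Q = +0.690 − (0.0591/3)(−3.069) = +0.75 V.

+0.75 V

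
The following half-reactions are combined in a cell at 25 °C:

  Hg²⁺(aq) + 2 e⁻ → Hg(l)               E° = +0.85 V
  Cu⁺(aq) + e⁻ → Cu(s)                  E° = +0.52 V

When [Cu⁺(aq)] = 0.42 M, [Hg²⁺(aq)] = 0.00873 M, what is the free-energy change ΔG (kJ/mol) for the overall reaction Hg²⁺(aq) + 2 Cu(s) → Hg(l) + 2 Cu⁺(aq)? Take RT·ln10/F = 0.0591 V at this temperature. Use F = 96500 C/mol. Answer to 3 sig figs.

With Hg²⁺/Hg reduced at the cathode, E°cell = +0.85 − (+0.52) = +0.33 V and n = 2.
Q = [Cu⁺(aq)]^2 / [Hg²⁺(aq)] = 20.2, so log Q = 1.305 and E = +0.33 − (0.0591/2)(1.305) = +0.2914 V.
ΔG = −nFE = −(2)(96500)(+0.2914) J/mol = −56.2 kJ/mol.

−56.2 kJ/mol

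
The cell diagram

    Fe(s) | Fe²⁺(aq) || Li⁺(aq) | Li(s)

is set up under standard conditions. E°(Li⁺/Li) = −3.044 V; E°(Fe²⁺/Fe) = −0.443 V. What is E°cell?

By convention the left-hand electrode in cell notation is the anode (oxidation) and the right-hand electrode is the cathode (reduction).
E°cell = E°(right) − E°(left) = −3.044 − (−0.443) = −2.601 V.
The negative sign shows that, as written, the cell would require an external voltage to drive the reaction.

−2.601 V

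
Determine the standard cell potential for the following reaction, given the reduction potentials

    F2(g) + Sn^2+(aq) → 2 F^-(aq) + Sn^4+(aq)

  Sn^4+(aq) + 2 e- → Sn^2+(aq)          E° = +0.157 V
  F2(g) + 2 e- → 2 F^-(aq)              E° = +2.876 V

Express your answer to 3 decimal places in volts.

+2.719 V

In the reaction as written, F2(g) is reduced (cathode) and Sn^4+(aq) is produced by oxidation at the anode.
E°cell = E°(cathode) − E°(anode) = +2.876 − (+0.157) = +2.719 V.
The positive value indicates the reaction is spontaneous as written.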